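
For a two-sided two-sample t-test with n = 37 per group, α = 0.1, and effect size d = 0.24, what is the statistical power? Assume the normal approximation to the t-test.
Power ≈ 0.27

Power calculation (two-sample t-test, normal approximation):
z_β = d · √(n/2) - z_{α/2}
z_β = 0.24 · √(37/2) - 1.645
z_β = 0.24 · 4.301 - 1.645
z_β = -0.613

Power = Φ(z_β) = Φ(-0.613) ≈ 0.270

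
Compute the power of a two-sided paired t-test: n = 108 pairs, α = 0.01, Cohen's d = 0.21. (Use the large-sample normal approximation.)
Power ≈ 0.35

Power calculation (paired t-test, normal approximation):
z_β = d · √n - z_{α/2}
z_β = 0.21 · √108 - 2.576
z_β = 0.21 · 10.392 - 2.576
z_β = -0.393

Power = Φ(z_β) = Φ(-0.393) ≈ 0.347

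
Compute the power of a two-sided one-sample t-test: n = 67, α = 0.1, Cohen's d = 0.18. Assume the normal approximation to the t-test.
Power ≈ 0.43

Power calculation (one-sample t-test, normal approximation):
z_β = d · √n - z_{α/2}
z_β = 0.18 · √67 - 1.645
z_β = 0.18 · 8.185 - 1.645
z_β = -0.171

Power = Φ(z_β) = Φ(-0.171) ≈ 0.432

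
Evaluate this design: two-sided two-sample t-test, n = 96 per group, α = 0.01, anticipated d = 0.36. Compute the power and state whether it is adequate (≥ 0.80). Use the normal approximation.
Power ≈ 0.47; the study is underpowered (power < 0.80)

Power calculation (two-sample t-test, normal approximation):
z_β = d · √(n/2) - z_{α/2}
z_β = 0.36 · √(96/2) - 2.576
z_β = 0.36 · 6.928 - 2.576
z_β = -0.082

Power = Φ(z_β) = Φ(-0.082) ≈ 0.467

Effect size d = 0.36 is small by Cohen's convention (0.2/0.5/0.8).

Threshold: power ≥ 0.80 is conventionally adequate.
Power ≈ 0.47 → the study is underpowered (power < 0.80).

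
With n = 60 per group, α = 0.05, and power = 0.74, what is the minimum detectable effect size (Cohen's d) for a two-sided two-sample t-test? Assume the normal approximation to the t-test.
d ≈ 0.48

Minimum detectable effect (two-sample t-test, normal approximation):
d = (z_{α/2} + z_β) / √(n/2)
d = (1.960 + 0.643) / √(60/2)
d = 2.603 / 5.477
d ≈ 0.48

By Cohen's convention (0.2 small / 0.5 medium / 0.8 large): small effect.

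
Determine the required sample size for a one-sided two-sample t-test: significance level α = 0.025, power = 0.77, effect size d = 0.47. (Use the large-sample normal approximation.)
n = 66 per group

Sample size formula (two-sample t-test, normal approximation):
n = 2 · ((z_α + z_β) / d)²

z_α = 1.960 (for α = 0.025, one-sided)
z_β = 0.739 (for power = 0.77)
d = 0.47

n = 2 · ((1.960 + 0.739) / 0.47)²
n = 2 · (5.743)²
n ≈ 65.96
Round up to the next whole number: n = 66 per group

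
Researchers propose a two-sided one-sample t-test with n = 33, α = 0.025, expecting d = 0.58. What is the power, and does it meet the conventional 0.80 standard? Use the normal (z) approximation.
Power ≈ 0.86; the study is adequately powered (power ≥ 0.80)

Power calculation (one-sample t-test, normal approximation):
z_β = d · √n - z_{α/2}
z_β = 0.58 · √33 - 2.241
z_β = 0.58 · 5.745 - 2.241
z_β = 1.090

Power = Φ(z_β) = Φ(1.090) ≈ 0.862

Effect size d = 0.58 is medium by Cohen's convention (0.2/0.5/0.8).

Threshold: power ≥ 0.80 is conventionally adequate.
Power ≈ 0.86 → the study is adequately powered (power ≥ 0.80).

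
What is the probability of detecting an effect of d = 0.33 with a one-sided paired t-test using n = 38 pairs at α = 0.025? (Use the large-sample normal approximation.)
Power ≈ 0.53

Power calculation (paired t-test, normal approximation):
z_β = d · √n - z_α
z_β = 0.33 · √38 - 1.960
z_β = 0.33 · 6.164 - 1.960
z_β = 0.074

Power = Φ(z_β) = Φ(0.074) ≈ 0.530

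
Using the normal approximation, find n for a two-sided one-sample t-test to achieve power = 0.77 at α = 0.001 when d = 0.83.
n = 24

Sample size formula (one-sample t-test, normal approximation):
n = ((z_{α/2} + z_β) / d)²

z_{α/2} = 3.291 (for α = 0.001, two-sided)
z_β = 0.739 (for power = 0.77)
d = 0.83

n = ((3.291 + 0.739) / 0.83)²
n = (4.855)²
n ≈ 23.57
Round up to the next whole number: n = 24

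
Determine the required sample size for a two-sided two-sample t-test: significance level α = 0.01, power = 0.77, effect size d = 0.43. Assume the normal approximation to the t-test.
n = 119 per group

Sample size formula (two-sample t-test, normal approximation):
n = 2 · ((z_{α/2} + z_β) / d)²

z_{α/2} = 2.576 (for α = 0.01, two-sided)
z_β = 0.739 (for power = 0.77)
d = 0.43

n = 2 · ((2.576 + 0.739) / 0.43)²
n = 2 · (7.709)²
n ≈ 118.86
Round up to the next whole number: n = 119 per group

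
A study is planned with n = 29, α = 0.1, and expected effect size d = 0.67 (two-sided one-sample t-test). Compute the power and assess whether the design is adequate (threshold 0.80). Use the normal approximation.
Power ≈ 0.98; the study is adequately powered (power ≥ 0.80)

Power calculation (one-sample t-test, normal approximation):
z_β = d · √n - z_{α/2}
z_β = 0.67 · √29 - 1.645
z_β = 0.67 · 5.385 - 1.645
z_β = 1.963

Power = Φ(z_β) = Φ(1.963) ≈ 0.975

Effect size d = 0.67 is medium by Cohen's convention (0.2/0.5/0.8).

Threshold: power ≥ 0.80 is conventionally adequate.
Power ≈ 0.98 → the study is adequately powered (power ≥ 0.80).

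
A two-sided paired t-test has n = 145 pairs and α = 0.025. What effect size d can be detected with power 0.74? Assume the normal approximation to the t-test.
d ≈ 0.24

Minimum detectable effect (paired t-test, normal approximation):
d = (z_{α/2} + z_β) / √n
d = (2.241 + 0.643) / √145
d = 2.885 / 12.042
d ≈ 0.24

By Cohen's convention (0.2 small / 0.5 medium / 0.8 large): small effect.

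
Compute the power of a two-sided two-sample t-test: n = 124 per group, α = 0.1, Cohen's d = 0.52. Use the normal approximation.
Power ≈ 0.99

Power calculation (two-sample t-test, normal approximation):
z_β = d · √(n/2) - z_{α/2}
z_β = 0.52 · √(124/2) - 1.645
z_β = 0.52 · 7.874 - 1.645
z_β = 2.450

Power = Φ(z_β) = Φ(2.450) ≈ 0.993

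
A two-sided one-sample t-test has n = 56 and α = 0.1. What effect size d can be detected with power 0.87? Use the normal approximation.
d ≈ 0.37

Minimum detectable effect (one-sample t-test, normal approximation):
d = (z_{α/2} + z_β) / √n
d = (1.645 + 1.126) / √56
d = 2.771 / 7.483
d ≈ 0.37

By Cohen's convention (0.2 small / 0.5 medium / 0.8 large): small effect.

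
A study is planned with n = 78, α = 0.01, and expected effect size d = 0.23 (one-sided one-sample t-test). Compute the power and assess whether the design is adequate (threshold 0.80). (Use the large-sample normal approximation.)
Power ≈ 0.38; the study is underpowered (power < 0.80)

Power calculation (one-sample t-test, normal approximation):
z_β = d · √n - z_α
z_β = 0.23 · √78 - 2.326
z_β = 0.23 · 8.832 - 2.326
z_β = -0.295

Power = Φ(z_β) = Φ(-0.295) ≈ 0.384

Effect size d = 0.23 is small by Cohen's convention (0.2/0.5/0.8).

Threshold: power ≥ 0.80 is conventionally adequate.
Power ≈ 0.38 → the study is underpowered (power < 0.80).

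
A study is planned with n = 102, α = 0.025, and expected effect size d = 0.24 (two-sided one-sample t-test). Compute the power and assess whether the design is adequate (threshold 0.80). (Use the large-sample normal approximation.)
Power ≈ 0.57; the study is underpowered (power < 0.80)

Power calculation (one-sample t-test, normal approximation):
z_β = d · √n - z_{α/2}
z_β = 0.24 · √102 - 2.241
z_β = 0.24 · 10.100 - 2.241
z_β = 0.182

Power = Φ(z_β) = Φ(0.182) ≈ 0.572

Effect size d = 0.24 is small by Cohen's convention (0.2/0.5/0.8).

Threshold: power ≥ 0.80 is conventionally adequate.
Power ≈ 0.57 → the study is underpowered (power < 0.80).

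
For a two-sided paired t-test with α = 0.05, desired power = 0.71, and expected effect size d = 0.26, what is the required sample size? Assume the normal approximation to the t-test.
n = 94 pairs

Sample size formula (paired t-test, normal approximation):
n = ((z_{α/2} + z_β) / d)²

z_{α/2} = 1.960 (for α = 0.05, two-sided)
z_β = 0.553 (for power = 0.71)
d = 0.26

n = ((1.960 + 0.553) / 0.26)²
n = (9.665)²
n ≈ 93.41
Round up to the next whole number: n = 94 pairs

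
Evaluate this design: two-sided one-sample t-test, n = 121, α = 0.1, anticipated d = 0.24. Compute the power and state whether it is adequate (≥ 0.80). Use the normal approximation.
Power ≈ 0.84; the study is adequately powered (power ≥ 0.80)

Power calculation (one-sample t-test, normal approximation):
z_β = d · √n - z_{α/2}
z_β = 0.24 · √121 - 1.645
z_β = 0.24 · 11.000 - 1.645
z_β = 0.995

Power = Φ(z_β) = Φ(0.995) ≈ 0.840

Effect size d = 0.24 is small by Cohen's convention (0.2/0.5/0.8).

Threshold: power ≥ 0.80 is conventionally adequate.
Power ≈ 0.84 → the study is adequately powered (power ≥ 0.80).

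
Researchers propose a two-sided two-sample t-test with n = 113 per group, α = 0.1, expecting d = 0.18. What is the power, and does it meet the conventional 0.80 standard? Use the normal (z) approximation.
Power ≈ 0.39; the study is underpowered (power < 0.80)

Power calculation (two-sample t-test, normal approximation):
z_β = d · √(n/2) - z_{α/2}
z_β = 0.18 · √(113/2) - 1.645
z_β = 0.18 · 7.517 - 1.645
z_β = -0.292

Power = Φ(z_β) = Φ(-0.292) ≈ 0.385

Effect size d = 0.18 is very small by Cohen's convention (0.2/0.5/0.8).

Threshold: power ≥ 0.80 is conventionally adequate.
Power ≈ 0.39 → the study is underpowered (power < 0.80).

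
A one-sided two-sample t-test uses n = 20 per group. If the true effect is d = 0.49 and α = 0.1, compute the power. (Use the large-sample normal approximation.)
Power ≈ 0.61

Power calculation (two-sample t-test, normal approximation):
z_β = d · √(n/2) - z_α
z_β = 0.49 · √(20/2) - 1.282
z_β = 0.49 · 3.162 - 1.282
z_β = 0.268

Power = Φ(z_β) = Φ(0.268) ≈ 0.606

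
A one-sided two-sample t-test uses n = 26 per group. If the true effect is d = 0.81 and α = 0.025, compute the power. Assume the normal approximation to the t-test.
Power ≈ 0.83

Power calculation (two-sample t-test, normal approximation):
z_β = d · √(n/2) - z_α
z_β = 0.81 · √(26/2) - 1.960
z_β = 0.81 · 3.606 - 1.960
z_β = 0.961

Power = Φ(z_β) = Φ(0.961) ≈ 0.832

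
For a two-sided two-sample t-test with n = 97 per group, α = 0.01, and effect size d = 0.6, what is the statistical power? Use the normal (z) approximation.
Power ≈ 0.95

Power calculation (two-sample t-test, normal approximation):
z_β = d · √(n/2) - z_{α/2}
z_β = 0.6 · √(97/2) - 2.576
z_β = 0.6 · 6.964 - 2.576
z_β = 1.603

Power = Φ(z_β) = Φ(1.603) ≈ 0.945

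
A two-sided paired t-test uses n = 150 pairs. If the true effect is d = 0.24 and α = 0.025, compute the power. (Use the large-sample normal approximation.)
Power ≈ 0.76

Power calculation (paired t-test, normal approximation):
z_β = d · √n - z_{α/2}
z_β = 0.24 · √150 - 2.241
z_β = 0.24 · 12.247 - 2.241
z_β = 0.698

Power = Φ(z_β) = Φ(0.698) ≈ 0.757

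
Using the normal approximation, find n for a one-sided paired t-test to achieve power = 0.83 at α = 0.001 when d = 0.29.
n = 195 pairs

Sample size formula (paired t-test, normal approximation):
n = ((z_α + z_β) / d)²

z_α = 3.090 (for α = 0.001, one-sided)
z_β = 0.954 (for power = 0.83)
d = 0.29

n = ((3.090 + 0.954) / 0.29)²
n = (13.945)²
n ≈ 194.46
Round up to the next whole number: n = 195 pairs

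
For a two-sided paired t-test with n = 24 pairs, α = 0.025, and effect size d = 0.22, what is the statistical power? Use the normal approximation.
Power ≈ 0.12

Power calculation (paired t-test, normal approximation):
z_β = d · √n - z_{α/2}
z_β = 0.22 · √24 - 2.241
z_β = 0.22 · 4.899 - 2.241
z_β = -1.164

Power = Φ(z_β) = Φ(-1.164) ≈ 0.122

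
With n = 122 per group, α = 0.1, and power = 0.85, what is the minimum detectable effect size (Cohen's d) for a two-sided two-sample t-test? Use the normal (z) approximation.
d ≈ 0.34

Minimum detectable effect (two-sample t-test, normal approximation):
d = (z_{α/2} + z_β) / √(n/2)
d = (1.645 + 1.036) / √(122/2)
d = 2.681 / 7.810
d ≈ 0.34

By Cohen's convention (0.2 small / 0.5 medium / 0.8 large): small effect.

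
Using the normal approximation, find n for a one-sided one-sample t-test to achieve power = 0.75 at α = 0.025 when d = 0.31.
n = 73

Sample size formula (one-sample t-test, normal approximation):
n = ((z_α + z_β) / d)²

z_α = 1.960 (for α = 0.025, one-sided)
z_β = 0.674 (for power = 0.75)
d = 0.31

n = ((1.960 + 0.674) / 0.31)²
n = (8.497)²
n ≈ 72.20
Round up to the next whole number: n = 73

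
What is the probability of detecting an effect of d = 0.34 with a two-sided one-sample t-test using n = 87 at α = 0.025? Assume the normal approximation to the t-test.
Power ≈ 0.82

Power calculation (one-sample t-test, normal approximation):
z_β = d · √n - z_{α/2}
z_β = 0.34 · √87 - 2.241
z_β = 0.34 · 9.327 - 2.241
z_β = 0.930

Power = Φ(z_β) = Φ(0.930) ≈ 0.824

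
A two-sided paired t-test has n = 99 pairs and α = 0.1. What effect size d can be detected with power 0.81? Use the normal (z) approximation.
d ≈ 0.25

Minimum detectable effect (paired t-test, normal approximation):
d = (z_{α/2} + z_β) / √n
d = (1.645 + 0.878) / √99
d = 2.523 / 9.950
d ≈ 0.25

By Cohen's convention (0.2 small / 0.5 medium / 0.8 large): small effect.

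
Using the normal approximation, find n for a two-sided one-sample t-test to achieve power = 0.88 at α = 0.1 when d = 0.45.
n = 40

Sample size formula (one-sample t-test, normal approximation):
n = ((z_{α/2} + z_β) / d)²

z_{α/2} = 1.645 (for α = 0.1, two-sided)
z_β = 1.175 (for power = 0.88)
d = 0.45

n = ((1.645 + 1.175) / 0.45)²
n = (6.267)²
n ≈ 39.28
Round up to the next whole number: n = 40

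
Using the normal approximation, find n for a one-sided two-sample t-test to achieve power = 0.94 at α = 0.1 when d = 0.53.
n = 58 per group

Sample size formula (two-sample t-test, normal approximation):
n = 2 · ((z_α + z_β) / d)²

z_α = 1.282 (for α = 0.1, one-sided)
z_β = 1.555 (for power = 0.94)
d = 0.53

n = 2 · ((1.282 + 1.555) / 0.53)²
n = 2 · (5.353)²
n ≈ 57.31
Round up to the next whole number: n = 58 per group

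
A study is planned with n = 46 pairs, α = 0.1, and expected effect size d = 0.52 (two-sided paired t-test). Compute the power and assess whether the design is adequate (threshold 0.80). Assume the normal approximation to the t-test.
Power ≈ 0.97; the study is adequately powered (power ≥ 0.80)

Power calculation (paired t-test, normal approximation):
z_β = d · √n - z_{α/2}
z_β = 0.52 · √46 - 1.645
z_β = 0.52 · 6.782 - 1.645
z_β = 1.882

Power = Φ(z_β) = Φ(1.882) ≈ 0.970

Effect size d = 0.52 is medium by Cohen's convention (0.2/0.5/0.8).

Threshold: power ≥ 0.80 is conventionally adequate.
Power ≈ 0.97 → the study is adequately powered (power ≥ 0.80).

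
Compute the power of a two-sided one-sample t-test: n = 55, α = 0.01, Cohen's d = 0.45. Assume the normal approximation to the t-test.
Power ≈ 0.78

Power calculation (one-sample t-test, normal approximation):
z_β = d · √n - z_{α/2}
z_β = 0.45 · √55 - 2.576
z_β = 0.45 · 7.416 - 2.576
z_β = 0.761

Power = Φ(z_β) = Φ(0.761) ≈ 0.777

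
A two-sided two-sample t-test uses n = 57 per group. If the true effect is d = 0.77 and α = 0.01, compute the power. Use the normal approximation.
Power ≈ 0.94

Power calculation (two-sample t-test, normal approximation):
z_β = d · √(n/2) - z_{α/2}
z_β = 0.77 · √(57/2) - 2.576
z_β = 0.77 · 5.339 - 2.576
z_β = 1.535

Power = Φ(z_β) = Φ(1.535) ≈ 0.938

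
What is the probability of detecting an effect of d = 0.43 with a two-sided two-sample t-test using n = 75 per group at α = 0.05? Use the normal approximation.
Power ≈ 0.75

Power calculation (two-sample t-test, normal approximation):
z_β = d · √(n/2) - z_{α/2}
z_β = 0.43 · √(75/2) - 1.960
z_β = 0.43 · 6.124 - 1.960
z_β = 0.673

Power = Φ(z_β) = Φ(0.673) ≈ 0.750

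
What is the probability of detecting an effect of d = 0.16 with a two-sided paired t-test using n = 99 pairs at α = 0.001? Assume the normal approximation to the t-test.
Power ≈ 0.04

Power calculation (paired t-test, normal approximation):
z_β = d · √n - z_{α/2}
z_β = 0.16 · √99 - 3.291
z_β = 0.16 · 9.950 - 3.291
z_β = -1.699

Power = Φ(z_β) = Φ(-1.699) ≈ 0.045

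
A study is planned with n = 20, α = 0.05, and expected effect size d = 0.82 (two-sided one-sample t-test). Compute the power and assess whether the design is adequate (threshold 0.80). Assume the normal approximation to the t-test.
Power ≈ 0.96; the study is adequately powered (power ≥ 0.80)

Power calculation (one-sample t-test, normal approximation):
z_β = d · √n - z_{α/2}
z_β = 0.82 · √20 - 1.960
z_β = 0.82 · 4.472 - 1.960
z_β = 1.707

Power = Φ(z_β) = Φ(1.707) ≈ 0.956

Effect size d = 0.82 is large by Cohen's convention (0.2/0.5/0.8).

Threshold: power ≥ 0.80 is conventionally adequate.
Power ≈ 0.96 → the study is adequately powered (power ≥ 0.80).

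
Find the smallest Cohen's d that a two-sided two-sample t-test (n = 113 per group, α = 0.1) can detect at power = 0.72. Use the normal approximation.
d ≈ 0.30

Minimum detectable effect (two-sample t-test, normal approximation):
d = (z_{α/2} + z_β) / √(n/2)
d = (1.645 + 0.583) / √(113/2)
d = 2.228 / 7.517
d ≈ 0.30

By Cohen's convention (0.2 small / 0.5 medium / 0.8 large): small effect.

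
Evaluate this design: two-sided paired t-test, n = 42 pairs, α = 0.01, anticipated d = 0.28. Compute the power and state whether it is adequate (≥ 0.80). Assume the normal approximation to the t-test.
Power ≈ 0.22; the study is underpowered (power < 0.80)

Power calculation (paired t-test, normal approximation):
z_β = d · √n - z_{α/2}
z_β = 0.28 · √42 - 2.576
z_β = 0.28 · 6.481 - 2.576
z_β = -0.761

Power = Φ(z_β) = Φ(-0.761) ≈ 0.223

Effect size d = 0.28 is small by Cohen's convention (0.2/0.5/0.8).

Threshold: power ≥ 0.80 is conventionally adequate.
Power ≈ 0.22 → the study is underpowered (power < 0.80).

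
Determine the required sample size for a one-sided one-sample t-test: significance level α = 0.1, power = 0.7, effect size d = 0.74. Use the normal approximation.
n = 6

Sample size formula (one-sample t-test, normal approximation):
n = ((z_α + z_β) / d)²

z_α = 1.282 (for α = 0.1, one-sided)
z_β = 0.524 (for power = 0.7)
d = 0.74

n = ((1.282 + 0.524) / 0.74)²
n = (2.441)²
n ≈ 5.96
Round up to the next whole number: n = 6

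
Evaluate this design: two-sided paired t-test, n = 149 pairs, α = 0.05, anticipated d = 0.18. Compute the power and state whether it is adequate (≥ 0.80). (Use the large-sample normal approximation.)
Power ≈ 0.59; the study is underpowered (power < 0.80)

Power calculation (paired t-test, normal approximation):
z_β = d · √n - z_{α/2}
z_β = 0.18 · √149 - 1.960
z_β = 0.18 · 12.207 - 1.960
z_β = 0.237

Power = Φ(z_β) = Φ(0.237) ≈ 0.594

Effect size d = 0.18 is very small by Cohen's convention (0.2/0.5/0.8).

Threshold: power ≥ 0.80 is conventionally adequate.
Power ≈ 0.59 → the study is underpowered (power < 0.80).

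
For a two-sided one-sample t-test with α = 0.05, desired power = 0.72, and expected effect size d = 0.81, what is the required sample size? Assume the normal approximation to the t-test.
n = 10

Sample size formula (one-sample t-test, normal approximation):
n = ((z_{α/2} + z_β) / d)²

z_{α/2} = 1.960 (for α = 0.05, two-sided)
z_β = 0.583 (for power = 0.72)
d = 0.81

n = ((1.960 + 0.583) / 0.81)²
n = (3.140)²
n ≈ 9.86
Round up to the next whole number: n = 10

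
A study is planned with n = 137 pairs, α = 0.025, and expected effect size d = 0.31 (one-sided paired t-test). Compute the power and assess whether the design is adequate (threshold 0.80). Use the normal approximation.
Power ≈ 0.95; the study is adequately powered (power ≥ 0.80)

Power calculation (paired t-test, normal approximation):
z_β = d · √n - z_α
z_β = 0.31 · √137 - 1.960
z_β = 0.31 · 11.705 - 1.960
z_β = 1.668

Power = Φ(z_β) = Φ(1.668) ≈ 0.952

Effect size d = 0.31 is small by Cohen's convention (0.2/0.5/0.8).

Threshold: power ≥ 0.80 is conventionally adequate.
Power ≈ 0.95 → the study is adequately powered (power ≥ 0.80).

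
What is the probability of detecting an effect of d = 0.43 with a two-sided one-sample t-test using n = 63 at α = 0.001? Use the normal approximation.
Power ≈ 0.55

Power calculation (one-sample t-test, normal approximation):
z_β = d · √n - z_{α/2}
z_β = 0.43 · √63 - 3.291
z_β = 0.43 · 7.937 - 3.291
z_β = 0.122

Power = Φ(z_β) = Φ(0.122) ≈ 0.549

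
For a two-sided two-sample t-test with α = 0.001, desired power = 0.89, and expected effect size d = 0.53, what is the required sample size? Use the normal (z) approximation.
n = 146 per group

Sample size formula (two-sample t-test, normal approximation):
n = 2 · ((z_{α/2} + z_β) / d)²

z_{α/2} = 3.291 (for α = 0.001, two-sided)
z_β = 1.227 (for power = 0.89)
d = 0.53

n = 2 · ((3.291 + 1.227) / 0.53)²
n = 2 · (8.525)²
n ≈ 145.35
Round up to the next whole number: n = 146 per group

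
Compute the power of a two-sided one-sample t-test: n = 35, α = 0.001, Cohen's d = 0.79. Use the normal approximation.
Power ≈ 0.92

Power calculation (one-sample t-test, normal approximation):
z_β = d · √n - z_{α/2}
z_β = 0.79 · √35 - 3.291
z_β = 0.79 · 5.916 - 3.291
z_β = 1.383

Power = Φ(z_β) = Φ(1.383) ≈ 0.917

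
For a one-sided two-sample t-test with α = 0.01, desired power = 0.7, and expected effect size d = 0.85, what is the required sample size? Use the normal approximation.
n = 23 per group

Sample size formula (two-sample t-test, normal approximation):
n = 2 · ((z_α + z_β) / d)²

z_α = 2.326 (for α = 0.01, one-sided)
z_β = 0.524 (for power = 0.7)
d = 0.85

n = 2 · ((2.326 + 0.524) / 0.85)²
n = 2 · (3.353)²
n ≈ 22.49
Round up to the next whole number: n = 23 per group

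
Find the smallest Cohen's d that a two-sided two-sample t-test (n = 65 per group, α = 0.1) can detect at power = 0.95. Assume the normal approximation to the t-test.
d ≈ 0.58

Minimum detectable effect (two-sample t-test, normal approximation):
d = (z_{α/2} + z_β) / √(n/2)
d = (1.645 + 1.645) / √(65/2)
d = 3.290 / 5.701
d ≈ 0.58

By Cohen's convention (0.2 small / 0.5 medium / 0.8 large): medium effect.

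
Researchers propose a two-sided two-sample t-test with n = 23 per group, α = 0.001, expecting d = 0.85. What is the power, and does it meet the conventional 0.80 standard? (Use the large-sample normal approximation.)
Power ≈ 0.34; the study is underpowered (power < 0.80)

Power calculation (two-sample t-test, normal approximation):
z_β = d · √(n/2) - z_{α/2}
z_β = 0.85 · √(23/2) - 3.291
z_β = 0.85 · 3.391 - 3.291
z_β = -0.408

Power = Φ(z_β) = Φ(-0.408) ≈ 0.342

Effect size d = 0.85 is large by Cohen's convention (0.2/0.5/0.8).

Threshold: power ≥ 0.80 is conventionally adequate.
Power ≈ 0.34 → the study is underpowered (power < 0.80).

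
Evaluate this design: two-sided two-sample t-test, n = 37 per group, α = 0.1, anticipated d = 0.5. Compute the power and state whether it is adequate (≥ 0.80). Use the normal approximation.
Power ≈ 0.69; the study is underpowered (power < 0.80)

Power calculation (two-sample t-test, normal approximation):
z_β = d · √(n/2) - z_{α/2}
z_β = 0.5 · √(37/2) - 1.645
z_β = 0.5 · 4.301 - 1.645
z_β = 0.506

Power = Φ(z_β) = Φ(0.506) ≈ 0.693

Effect size d = 0.5 is medium by Cohen's convention (0.2/0.5/0.8).

Threshold: power ≥ 0.80 is conventionally adequate.
Power ≈ 0.69 → the study is underpowered (power < 0.80).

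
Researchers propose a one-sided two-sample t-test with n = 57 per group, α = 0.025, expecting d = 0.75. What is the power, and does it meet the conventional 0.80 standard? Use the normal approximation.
Power ≈ 0.98; the study is adequately powered (power ≥ 0.80)

Power calculation (two-sample t-test, normal approximation):
z_β = d · √(n/2) - z_α
z_β = 0.75 · √(57/2) - 1.960
z_β = 0.75 · 5.339 - 1.960
z_β = 2.044

Power = Φ(z_β) = Φ(2.044) ≈ 0.980

Effect size d = 0.75 is medium by Cohen's convention (0.2/0.5/0.8).

Threshold: power ≥ 0.80 is conventionally adequate.
Power ≈ 0.98 → the study is adequately powered (power ≥ 0.80).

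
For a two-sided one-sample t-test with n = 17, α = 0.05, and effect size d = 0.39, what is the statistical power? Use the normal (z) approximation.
Power ≈ 0.36

Power calculation (one-sample t-test, normal approximation):
z_β = d · √n - z_{α/2}
z_β = 0.39 · √17 - 1.960
z_β = 0.39 · 4.123 - 1.960
z_β = -0.352

Power = Φ(z_β) = Φ(-0.352) ≈ 0.362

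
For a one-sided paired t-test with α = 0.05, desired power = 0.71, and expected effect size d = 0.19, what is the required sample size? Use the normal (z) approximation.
n = 134 pairs

Sample size formula (paired t-test, normal approximation):
n = ((z_α + z_β) / d)²

z_α = 1.645 (for α = 0.05, one-sided)
z_β = 0.553 (for power = 0.71)
d = 0.19

n = ((1.645 + 0.553) / 0.19)²
n = (11.568)²
n ≈ 133.82
Round up to the next whole number: n = 134 pairs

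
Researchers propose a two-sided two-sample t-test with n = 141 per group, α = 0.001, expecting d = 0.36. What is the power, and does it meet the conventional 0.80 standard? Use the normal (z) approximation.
Power ≈ 0.39; the study is underpowered (power < 0.80)

Power calculation (two-sample t-test, normal approximation):
z_β = d · √(n/2) - z_{α/2}
z_β = 0.36 · √(141/2) - 3.291
z_β = 0.36 · 8.396 - 3.291
z_β = -0.268

Power = Φ(z_β) = Φ(-0.268) ≈ 0.394

Effect size d = 0.36 is small by Cohen's convention (0.2/0.5/0.8).

Threshold: power ≥ 0.80 is conventionally adequate.
Power ≈ 0.39 → the study is underpowered (power < 0.80).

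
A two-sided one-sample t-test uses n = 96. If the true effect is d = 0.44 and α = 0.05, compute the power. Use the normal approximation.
Power ≈ 0.99

Power calculation (one-sample t-test, normal approximation):
z_β = d · √n - z_{α/2}
z_β = 0.44 · √96 - 1.960
z_β = 0.44 · 9.798 - 1.960
z_β = 2.351

Power = Φ(z_β) = Φ(2.351) ≈ 0.991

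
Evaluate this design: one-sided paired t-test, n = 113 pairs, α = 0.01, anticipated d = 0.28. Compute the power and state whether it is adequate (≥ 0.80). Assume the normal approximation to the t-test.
Power ≈ 0.74; the study is underpowered (power < 0.80)

Power calculation (paired t-test, normal approximation):
z_β = d · √n - z_α
z_β = 0.28 · √113 - 2.326
z_β = 0.28 · 10.630 - 2.326
z_β = 0.650

Power = Φ(z_β) = Φ(0.650) ≈ 0.742

Effect size d = 0.28 is small by Cohen's convention (0.2/0.5/0.8).

Threshold: power ≥ 0.80 is conventionally adequate.
Power ≈ 0.74 → the study is underpowered (power < 0.80).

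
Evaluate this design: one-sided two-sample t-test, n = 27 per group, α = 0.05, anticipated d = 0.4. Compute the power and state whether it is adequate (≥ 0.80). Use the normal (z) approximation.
Power ≈ 0.43; the study is underpowered (power < 0.80)

Power calculation (two-sample t-test, normal approximation):
z_β = d · √(n/2) - z_α
z_β = 0.4 · √(27/2) - 1.645
z_β = 0.4 · 3.674 - 1.645
z_β = -0.175

Power = Φ(z_β) = Φ(-0.175) ≈ 0.430

Effect size d = 0.4 is small by Cohen's convention (0.2/0.5/0.8).

Threshold: power ≥ 0.80 is conventionally adequate.
Power ≈ 0.43 → the study is underpowered (power < 0.80).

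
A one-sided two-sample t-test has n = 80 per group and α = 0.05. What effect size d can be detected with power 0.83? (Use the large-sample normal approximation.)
d ≈ 0.41

Minimum detectable effect (two-sample t-test, normal approximation):
d = (z_α + z_β) / √(n/2)
d = (1.645 + 0.954) / √(80/2)
d = 2.599 / 6.325
d ≈ 0.41

By Cohen's convention (0.2 small / 0.5 medium / 0.8 large): small effect.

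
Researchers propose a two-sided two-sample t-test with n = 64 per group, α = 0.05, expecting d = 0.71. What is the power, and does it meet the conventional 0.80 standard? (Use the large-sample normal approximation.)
Power ≈ 0.98; the study is adequately powered (power ≥ 0.80)

Power calculation (two-sample t-test, normal approximation):
z_β = d · √(n/2) - z_{α/2}
z_β = 0.71 · √(64/2) - 1.960
z_β = 0.71 · 5.657 - 1.960
z_β = 2.056

Power = Φ(z_β) = Φ(2.056) ≈ 0.980

Effect size d = 0.71 is medium by Cohen's convention (0.2/0.5/0.8).

Threshold: power ≥ 0.80 is conventionally adequate.
Power ≈ 0.98 → the study is adequately powered (power ≥ 0.80).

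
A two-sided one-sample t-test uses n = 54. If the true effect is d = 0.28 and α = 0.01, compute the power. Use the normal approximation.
Power ≈ 0.30

Power calculation (one-sample t-test, normal approximation):
z_β = d · √n - z_{α/2}
z_β = 0.28 · √54 - 2.576
z_β = 0.28 · 7.348 - 2.576
z_β = -0.518

Power = Φ(z_β) = Φ(-0.518) ≈ 0.302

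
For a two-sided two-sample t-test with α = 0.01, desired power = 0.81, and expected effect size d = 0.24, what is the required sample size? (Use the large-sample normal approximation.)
n = 415 per group

Sample size formula (two-sample t-test, normal approximation):
n = 2 · ((z_{α/2} + z_β) / d)²

z_{α/2} = 2.576 (for α = 0.01, two-sided)
z_β = 0.878 (for power = 0.81)
d = 0.24

n = 2 · ((2.576 + 0.878) / 0.24)²
n = 2 · (14.392)²
n ≈ 414.26
Round up to the next whole number: n = 415 per group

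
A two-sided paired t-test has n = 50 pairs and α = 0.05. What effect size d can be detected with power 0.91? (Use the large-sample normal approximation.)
d ≈ 0.47

Minimum detectable effect (paired t-test, normal approximation):
d = (z_{α/2} + z_β) / √n
d = (1.960 + 1.341) / √50
d = 3.301 / 7.071
d ≈ 0.47

By Cohen's convention (0.2 small / 0.5 medium / 0.8 large): small effect.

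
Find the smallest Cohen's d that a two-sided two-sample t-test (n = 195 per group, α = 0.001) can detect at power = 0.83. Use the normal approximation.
d ≈ 0.43

Minimum detectable effect (two-sample t-test, normal approximation):
d = (z_{α/2} + z_β) / √(n/2)
d = (3.291 + 0.954) / √(195/2)
d = 4.245 / 9.874
d ≈ 0.43

By Cohen's convention (0.2 small / 0.5 medium / 0.8 large): small effect.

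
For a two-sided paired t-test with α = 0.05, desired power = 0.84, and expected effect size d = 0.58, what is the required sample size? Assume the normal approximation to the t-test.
n = 26 pairs

Sample size formula (paired t-test, normal approximation):
n = ((z_{α/2} + z_β) / d)²

z_{α/2} = 1.960 (for α = 0.05, two-sided)
z_β = 0.994 (for power = 0.84)
d = 0.58

n = ((1.960 + 0.994) / 0.58)²
n = (5.093)²
n ≈ 25.94
Round up to the next whole number: n = 26 pairs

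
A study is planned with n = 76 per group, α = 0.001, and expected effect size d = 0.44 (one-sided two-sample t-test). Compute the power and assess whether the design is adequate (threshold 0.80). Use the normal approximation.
Power ≈ 0.35; the study is underpowered (power < 0.80)

Power calculation (two-sample t-test, normal approximation):
z_β = d · √(n/2) - z_α
z_β = 0.44 · √(76/2) - 3.090
z_β = 0.44 · 6.164 - 3.090
z_β = -0.378

Power = Φ(z_β) = Φ(-0.378) ≈ 0.353

Effect size d = 0.44 is small by Cohen's convention (0.2/0.5/0.8).

Threshold: power ≥ 0.80 is conventionally adequate.
Power ≈ 0.35 → the study is underpowered (power < 0.80).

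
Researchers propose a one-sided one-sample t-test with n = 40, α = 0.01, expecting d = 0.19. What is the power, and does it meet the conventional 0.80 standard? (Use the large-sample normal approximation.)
Power ≈ 0.13; the study is underpowered (power < 0.80)

Power calculation (one-sample t-test, normal approximation):
z_β = d · √n - z_α
z_β = 0.19 · √40 - 2.326
z_β = 0.19 · 6.325 - 2.326
z_β = -1.125

Power = Φ(z_β) = Φ(-1.125) ≈ 0.130

Effect size d = 0.19 is very small by Cohen's convention (0.2/0.5/0.8).

Threshold: power ≥ 0.80 is conventionally adequate.
Power ≈ 0.13 → the study is underpowered (power < 0.80).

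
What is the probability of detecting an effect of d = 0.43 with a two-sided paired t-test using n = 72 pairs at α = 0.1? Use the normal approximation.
Power ≈ 0.98

Power calculation (paired t-test, normal approximation):
z_β = d · √n - z_{α/2}
z_β = 0.43 · √72 - 1.645
z_β = 0.43 · 8.485 - 1.645
z_β = 2.004

Power = Φ(z_β) = Φ(2.004) ≈ 0.977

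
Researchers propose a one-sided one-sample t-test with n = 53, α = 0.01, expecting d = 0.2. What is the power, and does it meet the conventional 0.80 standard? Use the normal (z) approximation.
Power ≈ 0.19; the study is underpowered (power < 0.80)

Power calculation (one-sample t-test, normal approximation):
z_β = d · √n - z_α
z_β = 0.2 · √53 - 2.326
z_β = 0.2 · 7.280 - 2.326
z_β = -0.870

Power = Φ(z_β) = Φ(-0.870) ≈ 0.192

Effect size d = 0.2 is small by Cohen's convention (0.2/0.5/0.8).

Threshold: power ≥ 0.80 is conventionally adequate.
Power ≈ 0.19 → the study is underpowered (power < 0.80).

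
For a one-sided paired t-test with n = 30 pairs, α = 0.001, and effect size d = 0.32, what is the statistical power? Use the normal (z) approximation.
Power ≈ 0.09

Power calculation (paired t-test, normal approximation):
z_β = d · √n - z_α
z_β = 0.32 · √30 - 3.090
z_β = 0.32 · 5.477 - 3.090
z_β = -1.338

Power = Φ(z_β) = Φ(-1.338) ≈ 0.091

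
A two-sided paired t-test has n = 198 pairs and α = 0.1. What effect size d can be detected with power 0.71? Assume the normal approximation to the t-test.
d ≈ 0.16

Minimum detectable effect (paired t-test, normal approximation):
d = (z_{α/2} + z_β) / √n
d = (1.645 + 0.553) / √198
d = 2.198 / 14.071
d ≈ 0.16

By Cohen's convention (0.2 small / 0.5 medium / 0.8 large): very small effect.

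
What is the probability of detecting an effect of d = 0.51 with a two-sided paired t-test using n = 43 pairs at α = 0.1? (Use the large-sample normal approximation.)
Power ≈ 0.96

Power calculation (paired t-test, normal approximation):
z_β = d · √n - z_{α/2}
z_β = 0.51 · √43 - 1.645
z_β = 0.51 · 6.557 - 1.645
z_β = 1.699

Power = Φ(z_β) = Φ(1.699) ≈ 0.955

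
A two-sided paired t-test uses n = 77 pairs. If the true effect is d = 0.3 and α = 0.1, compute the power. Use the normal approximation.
Power ≈ 0.84

Power calculation (paired t-test, normal approximation):
z_β = d · √n - z_{α/2}
z_β = 0.3 · √77 - 1.645
z_β = 0.3 · 8.775 - 1.645
z_β = 0.988

Power = Φ(z_β) = Φ(0.988) ≈ 0.838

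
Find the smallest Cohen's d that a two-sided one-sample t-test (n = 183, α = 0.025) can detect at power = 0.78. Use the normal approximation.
d ≈ 0.22

Minimum detectable effect (one-sample t-test, normal approximation):
d = (z_{α/2} + z_β) / √n
d = (2.241 + 0.772) / √183
d = 3.014 / 13.528
d ≈ 0.22

By Cohen's convention (0.2 small / 0.5 medium / 0.8 large): small effect.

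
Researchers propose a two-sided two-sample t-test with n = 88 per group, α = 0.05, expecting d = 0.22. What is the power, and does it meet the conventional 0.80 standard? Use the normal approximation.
Power ≈ 0.31; the study is underpowered (power < 0.80)

Power calculation (two-sample t-test, normal approximation):
z_β = d · √(n/2) - z_{α/2}
z_β = 0.22 · √(88/2) - 1.960
z_β = 0.22 · 6.633 - 1.960
z_β = -0.501

Power = Φ(z_β) = Φ(-0.501) ≈ 0.308

Effect size d = 0.22 is small by Cohen's convention (0.2/0.5/0.8).

Threshold: power ≥ 0.80 is conventionally adequate.
Power ≈ 0.31 → the study is underpowered (power < 0.80).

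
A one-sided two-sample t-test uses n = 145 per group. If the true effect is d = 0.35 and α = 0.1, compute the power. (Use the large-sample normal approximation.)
Power ≈ 0.96

Power calculation (two-sample t-test, normal approximation):
z_β = d · √(n/2) - z_α
z_β = 0.35 · √(145/2) - 1.282
z_β = 0.35 · 8.515 - 1.282
z_β = 1.699

Power = Φ(z_β) = Φ(1.699) ≈ 0.955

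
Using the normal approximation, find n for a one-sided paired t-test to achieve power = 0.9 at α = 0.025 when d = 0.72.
n = 21 pairs

Sample size formula (paired t-test, normal approximation):
n = ((z_α + z_β) / d)²

z_α = 1.960 (for α = 0.025, one-sided)
z_β = 1.282 (for power = 0.9)
d = 0.72

n = ((1.960 + 1.282) / 0.72)²
n = (4.503)²
n ≈ 20.28
Round up to the next whole number: n = 21 pairs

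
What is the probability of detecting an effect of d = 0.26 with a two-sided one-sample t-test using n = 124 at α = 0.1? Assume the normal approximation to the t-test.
Power ≈ 0.89

Power calculation (one-sample t-test, normal approximation):
z_β = d · √n - z_{α/2}
z_β = 0.26 · √124 - 1.645
z_β = 0.26 · 11.136 - 1.645
z_β = 1.250

Power = Φ(z_β) = Φ(1.250) ≈ 0.894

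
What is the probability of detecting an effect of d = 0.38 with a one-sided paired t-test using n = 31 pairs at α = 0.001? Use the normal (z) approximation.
Power ≈ 0.16

Power calculation (paired t-test, normal approximation):
z_β = d · √n - z_α
z_β = 0.38 · √31 - 3.090
z_β = 0.38 · 5.568 - 3.090
z_β = -0.974

Power = Φ(z_β) = Φ(-0.974) ≈ 0.165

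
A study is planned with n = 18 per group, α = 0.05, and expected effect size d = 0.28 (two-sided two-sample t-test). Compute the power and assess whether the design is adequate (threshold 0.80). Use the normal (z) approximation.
Power ≈ 0.13; the study is underpowered (power < 0.80)

Power calculation (two-sample t-test, normal approximation):
z_β = d · √(n/2) - z_{α/2}
z_β = 0.28 · √(18/2) - 1.960
z_β = 0.28 · 3.000 - 1.960
z_β = -1.120

Power = Φ(z_β) = Φ(-1.120) ≈ 0.131

Effect size d = 0.28 is small by Cohen's convention (0.2/0.5/0.8).

Threshold: power ≥ 0.80 is conventionally adequate.
Power ≈ 0.13 → the study is underpowered (power < 0.80).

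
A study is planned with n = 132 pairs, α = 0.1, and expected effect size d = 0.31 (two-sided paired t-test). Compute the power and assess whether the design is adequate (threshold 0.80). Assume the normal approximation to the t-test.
Power ≈ 0.97; the study is adequately powered (power ≥ 0.80)

Power calculation (paired t-test, normal approximation):
z_β = d · √n - z_{α/2}
z_β = 0.31 · √132 - 1.645
z_β = 0.31 · 11.489 - 1.645
z_β = 1.917

Power = Φ(z_β) = Φ(1.917) ≈ 0.972

Effect size d = 0.31 is small by Cohen's convention (0.2/0.5/0.8).

Threshold: power ≥ 0.80 is conventionally adequate.
Power ≈ 0.97 → the study is adequately powered (power ≥ 0.80).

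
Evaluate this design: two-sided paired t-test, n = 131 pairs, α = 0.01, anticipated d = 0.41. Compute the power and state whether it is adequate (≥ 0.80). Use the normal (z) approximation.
Power ≈ 0.98; the study is adequately powered (power ≥ 0.80)

Power calculation (paired t-test, normal approximation):
z_β = d · √n - z_{α/2}
z_β = 0.41 · √131 - 2.576
z_β = 0.41 · 11.446 - 2.576
z_β = 2.117

Power = Φ(z_β) = Φ(2.117) ≈ 0.983

Effect size d = 0.41 is small by Cohen's convention (0.2/0.5/0.8).

Threshold: power ≥ 0.80 is conventionally adequate.
Power ≈ 0.98 → the study is adequately powered (power ≥ 0.80).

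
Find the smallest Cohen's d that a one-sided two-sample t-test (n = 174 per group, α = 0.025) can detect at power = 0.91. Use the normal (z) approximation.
d ≈ 0.35

Minimum detectable effect (two-sample t-test, normal approximation):
d = (z_α + z_β) / √(n/2)
d = (1.960 + 1.341) / √(174/2)
d = 3.301 / 9.327
d ≈ 0.35

By Cohen's convention (0.2 small / 0.5 medium / 0.8 large): small effect.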